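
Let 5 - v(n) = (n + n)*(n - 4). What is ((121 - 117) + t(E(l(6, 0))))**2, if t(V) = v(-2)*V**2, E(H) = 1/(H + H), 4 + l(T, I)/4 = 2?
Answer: 1010025/65536 ≈ 15.412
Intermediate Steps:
l(T, I) = -8 (l(T, I) = -16 + 4*2 = -16 + 8 = -8)
E(H) = 1/(2*H)
v(n) = 5 - 2*n*(-4 + n) (v(n) = 5 - (n + n)*(n - 4) = 5 - 2*n*(-4 + n))
t(V) = -19*V**2 (t(V) = (5 - 2*(-2)**2 + 8*(-2))*V**2 = (5 - 2*4 - 16)*V**2 = (5 - 8 - 16)*V**2 = -19*V**2)
((121 - 117) + t(E(l(6, 0))))**2 = ((121 - 117) - 19*((1/2)/(-8))**2)**2 = (4 - 19*((1/2)*(-1/8))**2)**2 = (4 - 19*(-1/16)**2)**2 = (4 - 19*1/256)**2 = (4 - 19/256)**2 = (1005/256)**2 = 1010025/65536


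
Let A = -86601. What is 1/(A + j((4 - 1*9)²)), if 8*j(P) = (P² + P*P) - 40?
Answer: -4/345799 ≈ -1.1567e-5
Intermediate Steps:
j(P) = -5 + P²/4 (j(P) = ((P² + P*P) - 40)/8 = ((P² + P²) - 40)/8 = (2*P² - 40)/8 = (-40 + 2*P²)/8 = -5 + P²/4)
1/(A + j((4 - 1*9)²)) = 1/(-86601 + (-5 + ((4 - 1*9)²)²/4)) = 1/(-86601 + (-5 + ((4 - 9)²)²/4)) = 1/(-86601 + (-5 + ((-5)²)²/4)) = 1/(-86601 + (-5 + (¼)*25²)) = 1/(-86601 + (-5 + (¼)*625)) = 1/(-86601 + (-5 + 625/4)) = 1/(-86601 + 605/4) = 1/(-345799/4) = -4/345799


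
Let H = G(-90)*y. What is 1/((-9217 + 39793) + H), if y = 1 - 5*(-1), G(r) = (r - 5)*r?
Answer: 1/81876 ≈ 1.2214e-5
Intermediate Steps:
G(r) = r*(-5 + r) (G(r) = (-5 + r)*r = r*(-5 + r))
y = 6 (y = 1 + 5 = 6)
H = 51300 (H = -90*(-5 - 90)*6 = -90*(-95)*6 = 8550*6 = 51300)
1/((-9217 + 39793) + H) = 1/((-9217 + 39793) + 51300) = 1/(30576 + 51300) = 1/81876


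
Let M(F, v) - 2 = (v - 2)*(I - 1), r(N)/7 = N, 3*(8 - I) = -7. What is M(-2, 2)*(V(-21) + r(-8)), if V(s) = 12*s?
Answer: -616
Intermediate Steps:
I = 31/3 (I = 8 - ⅓*(-7) = 8 + 7/3 = 31/3 ≈ 10.333)
r(N) = 7*N
M(F, v) = -50/3 + 28*v/3 (M(F, v) = 2 + (v - 2)*(31/3 - 1) = 2 + (-2 + v)*(28/3) = 2 + (-56/3 + 28*v/3) = -50/3 + 28*v/3)
M(-2, 2)*(V(-21) + r(-8)) = (-50/3 + (28/3)*2)*(12*(-21) + 7*(-8)) = (-50/3 + 56/3)*(-252 - 56) = 2*(-308) = -616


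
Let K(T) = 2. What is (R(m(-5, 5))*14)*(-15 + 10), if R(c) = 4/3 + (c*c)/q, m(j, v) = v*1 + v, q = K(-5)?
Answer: -10780/3 ≈ -3593.3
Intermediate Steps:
q = 2
m(j, v) = 2*v (m(j, v) = v + v = 2*v)
R(c) = 4/3 + c²/2 (R(c) = 4/3 + (c*c)/2 = 4*(⅓) + c²*(½) = 4/3 + c²/2)
(R(m(-5, 5))*14)*(-15 + 10) = ((4/3 + (2*5)²/2)*14)*(-15 + 10) = ((4/3 + (½)*10²)*14)*(-5) = ((4/3 + (½)*100)*14)*(-5) = ((4/3 + 50)*14)*(-5) = ((154/3)*14)*(-5) = (2156/3)*(-5) = -10780/3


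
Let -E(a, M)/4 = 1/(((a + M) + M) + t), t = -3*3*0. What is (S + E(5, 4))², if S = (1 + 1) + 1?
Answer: 1225/169 ≈ 7.2485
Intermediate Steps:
t = 0 (t = -9*0 = 0)
E(a, M) = -4/(a + 2*M) (E(a, M) = -4/(((a + M) + M) + 0) = -4/(((M + a) + M) + 0) = -4/((a + 2*M) + 0) = -4/(a + 2*M))
S = 3 (S = 2 + 1 = 3)
(S + E(5, 4))² = (3 - 4/(5 + 2*4))² = (3 - 4/(5 + 8))² = (3 - 4/13)² = (35/13)² = 1225/169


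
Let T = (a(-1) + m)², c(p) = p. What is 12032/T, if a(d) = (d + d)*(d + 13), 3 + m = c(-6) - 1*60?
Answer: 12032/8649 ≈ 1.3911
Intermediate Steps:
m = -69 (m = -3 + (-6 - 1*60) = -3 + (-6 - 60) = -3 - 66 = -69)
a(d) = 2*d*(13 + d) (a(d) = (2*d)*(13 + d) = 2*d*(13 + d))
T = 8649 (T = (2*(-1)*(13 - 1) - 69)² = (2*(-1)*12 - 69)² = (-24 - 69)² = (-93)² = 8649)
12032/T = 12032/8649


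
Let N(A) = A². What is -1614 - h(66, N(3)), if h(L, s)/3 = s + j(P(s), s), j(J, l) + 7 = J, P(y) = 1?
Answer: -1623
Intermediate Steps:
j(J, l) = -7 + J
h(L, s) = -18 + 3*s (h(L, s) = 3*(s + (-7 + 1)) = 3*(s - 6) = 3*(-6 + s) = -18 + 3*s)
-1614 - h(66, N(3)) = -1614 - (-18 + 3*3²) = -1614 - (-18 + 3*9) = -1614 - (-18 + 27) = -1614 - 1*9 = -1614 - 9 = -1623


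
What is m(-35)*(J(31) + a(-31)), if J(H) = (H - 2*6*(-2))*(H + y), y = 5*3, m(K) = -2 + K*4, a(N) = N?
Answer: -354858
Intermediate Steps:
m(K) = -2 + 4*K
y = 15
J(H) = (15 + H)*(24 + H) (J(H) = (H - 2*6*(-2))*(H + 15) = (H - 12*(-2))*(15 + H) = (H + 24)*(15 + H) = (24 + H)*(15 + H) = (15 + H)*(24 + H))
m(-35)*(J(31) + a(-31)) = (-2 + 4*(-35))*((360 + 31² + 39*31) - 31) = (-2 - 140)*((360 + 961 + 1209) - 31) = -142*(2530 - 31) = -142*2499 = -354858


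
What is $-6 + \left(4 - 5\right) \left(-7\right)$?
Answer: $1$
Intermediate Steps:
$-6 + \left(4 - 5\right) \left(-7\right) = -6 - -7 = -6 + 7 = 1$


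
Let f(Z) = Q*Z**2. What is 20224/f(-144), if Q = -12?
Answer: -79/972 ≈ -0.081276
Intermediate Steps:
f(Z) = -12*Z**2
20224/f(-144) = 20224/((-12*(-144)**2)) = 20224/((-12*20736)) = 20224/(-248832) = 20224*(-1/248832) = -79/972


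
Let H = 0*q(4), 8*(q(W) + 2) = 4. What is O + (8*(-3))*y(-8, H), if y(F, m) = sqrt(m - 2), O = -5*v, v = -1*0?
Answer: -24*I*sqrt(2) ≈ -33.941*I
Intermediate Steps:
v = 0
q(W) = -3/2 (q(W) = -2 + (1/8)*4 = -2 + 1/2 = -3/2)
O = 0 (O = -5*0 = 0)
H = 0 (H = 0*(-3/2) = 0)
y(F, m) = sqrt(-2 + m)
O + (8*(-3))*y(-8, H) = 0 + (8*(-3))*sqrt(-2 + 0) = 0 - 24*I*sqrt(2) = -24*I*sqrt(2)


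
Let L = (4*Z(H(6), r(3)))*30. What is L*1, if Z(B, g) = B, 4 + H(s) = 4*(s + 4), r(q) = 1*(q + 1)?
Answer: 4320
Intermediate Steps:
r(q) = 1 + q (r(q) = 1*(1 + q) = 1 + q)
H(s) = 12 + 4*s (H(s) = -4 + 4*(s + 4) = -4 + 4*(4 + s) = -4 + (16 + 4*s) = 12 + 4*s)
L = 4320 (L = (4*(12 + 4*6))*30 = (4*(12 + 24))*30 = (4*36)*30 = 144*30 = 4320)
L*1 = 4320*1 = 4320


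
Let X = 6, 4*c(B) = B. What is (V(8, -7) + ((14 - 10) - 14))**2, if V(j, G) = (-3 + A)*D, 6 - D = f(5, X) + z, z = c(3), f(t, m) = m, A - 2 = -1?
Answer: 289/4 ≈ 72.250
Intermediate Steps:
A = 1 (A = 2 - 1 = 1)
c(B) = B/4
z = 3/4 (z = (1/4)*3 = 3/4 ≈ 0.75000)
D = -3/4 (D = 6 - (6 + 3/4) = 6 - 1*27/4 = 6 - 27/4 = -3/4 ≈ -0.75000)
V(j, G) = 3/2 (V(j, G) = (-3 + 1)*(-3/4) = -2*(-3/4) = 3/2)
(V(8, -7) + ((14 - 10) - 14))**2 = (3/2 + ((14 - 10) - 14))**2 = (3/2 + (4 - 14))**2 = (3/2 - 10)**2 = (-17/2)**2 = 289/4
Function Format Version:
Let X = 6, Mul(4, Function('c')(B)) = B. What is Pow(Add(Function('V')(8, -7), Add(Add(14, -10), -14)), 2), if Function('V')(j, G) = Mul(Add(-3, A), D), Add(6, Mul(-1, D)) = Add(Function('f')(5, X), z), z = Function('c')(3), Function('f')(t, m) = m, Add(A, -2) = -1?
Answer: Rational(289, 4) ≈ 72.250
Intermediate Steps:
A = 1 (A = Add(2, -1) = 1)
Function('c')(B) = Mul(Rational(1, 4), B)
z = Rational(3, 4) (z = Mul(Rational(1, 4), 3) = Rational(3, 4) ≈ 0.75000)
D = Rational(-3, 4) (D = Add(6, Mul(-1, Add(6, Rational(3, 4)))) = Add(6, Mul(-1, Rational(27, 4))) = Add(6, Rational(-27, 4)) = Rational(-3, 4) ≈ -0.75000)
Function('V')(j, G) = Rational(3, 2) (Function('V')(j, G) = Mul(Add(-3, 1), Rational(-3, 4)) = Mul(-2, Rational(-3, 4)) = Rational(3, 2))
Pow(Add(Function('V')(8, -7), Add(Add(14, -10), -14)), 2) = Pow(Add(Rational(3, 2), Add(Add(14, -10), -14)), 2) = Pow(Add(Rational(3, 2), Add(4, -14)), 2) = Pow(Add(Rational(3, 2), -10), 2) = Pow(Rational(-17, 2), 2) = Rational(289, 4)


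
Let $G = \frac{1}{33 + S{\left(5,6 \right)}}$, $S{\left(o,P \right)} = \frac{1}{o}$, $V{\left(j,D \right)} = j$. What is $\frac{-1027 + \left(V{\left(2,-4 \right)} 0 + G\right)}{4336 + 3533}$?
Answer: $- \frac{170477}{1306254} \approx -0.13051$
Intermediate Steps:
$G = \frac{5}{166}$ ($G = \frac{1}{33 + \frac{1}{5}} = \frac{1}{\frac{166}{5}} = \frac{5}{166} \approx 0.03012$)
$\frac{-1027 + \left(V{\left(2,-4 \right)} 0 + G\right)}{4336 + 3533} = \frac{-1027 + \left(2 \cdot 0 + \frac{5}{166}\right)}{4336 + 3533} = \frac{-1027 + \left(0 + \frac{5}{166}\right)}{7869} = \left(-1027 + \frac{5}{166}\right) \frac{1}{7869} = \left(- \frac{170477}{166}\right) \frac{1}{7869} = - \frac{170477}{1306254}$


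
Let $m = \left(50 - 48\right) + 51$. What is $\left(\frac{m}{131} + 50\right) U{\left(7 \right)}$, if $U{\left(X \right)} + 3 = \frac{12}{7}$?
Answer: $- \frac{59427}{917} \approx -64.806$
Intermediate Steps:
$m = 53$ ($m = 2 + 51 = 53$)
$U{\left(X \right)} = - \frac{9}{7}$ ($U{\left(X \right)} = -3 + \frac{12}{7} = - \frac{9}{7}$)
$\left(\frac{m}{131} + 50\right) U{\left(7 \right)} = \left(\frac{53}{131} + 50\right) \left(- \frac{9}{7}\right) = \frac{6603}{131} \left(- \frac{9}{7}\right) = - \frac{59427}{917}$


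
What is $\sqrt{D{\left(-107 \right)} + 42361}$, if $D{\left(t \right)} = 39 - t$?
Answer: $3 \sqrt{4723} \approx 206.17$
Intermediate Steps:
$\sqrt{D{\left(-107 \right)} + 42361} = \sqrt{\left(39 - -107\right) + 42361} = \sqrt{\left(39 + 107\right) + 42361} = \sqrt{146 + 42361} = \sqrt{42507} = 3 \sqrt{4723}$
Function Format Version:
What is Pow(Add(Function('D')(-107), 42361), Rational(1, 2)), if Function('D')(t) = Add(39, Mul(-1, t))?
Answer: Mul(3, Pow(4723, Rational(1, 2))) ≈ 206.17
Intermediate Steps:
Pow(Add(Function('D')(-107), 42361), Rational(1, 2)) = Pow(Add(Add(39, Mul(-1, -107)), 42361), Rational(1, 2)) = Pow(Add(Add(39, 107), 42361), Rational(1, 2)) = Pow(Add(146, 42361), Rational(1, 2)) = Pow(42507, Rational(1, 2)) = Mul(3, Pow(4723, Rational(1, 2)))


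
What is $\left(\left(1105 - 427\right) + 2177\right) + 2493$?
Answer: $5348$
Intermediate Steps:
$\left(\left(1105 - 427\right) + 2177\right) + 2493 = \left(678 + 2177\right) + 2493 = 2855 + 2493 = 5348$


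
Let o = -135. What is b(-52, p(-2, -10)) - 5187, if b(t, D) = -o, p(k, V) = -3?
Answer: -5052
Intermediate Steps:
b(t, D) = 135 (b(t, D) = -1*(-135) = 135)
b(-52, p(-2, -10)) - 5187 = 135 - 5187 = -5052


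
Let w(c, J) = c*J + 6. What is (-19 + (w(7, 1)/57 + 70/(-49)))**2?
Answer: 64963600/159201 ≈ 408.06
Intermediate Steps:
w(c, J) = 6 + J*c (w(c, J) = J*c + 6 = 6 + J*c)
(-19 + (w(7, 1)/57 + 70/(-49)))**2 = (-19 + ((6 + 1*7)/57 + 70/(-49)))**2 = (-19 + ((6 + 7)*(1/57) + 70*(-1/49)))**2 = (-19 + (13*(1/57) - 10/7))**2 = (-19 + (13/57 - 10/7))**2 = (-19 - 479/399)**2 = (-8060/399)**2 = 64963600/159201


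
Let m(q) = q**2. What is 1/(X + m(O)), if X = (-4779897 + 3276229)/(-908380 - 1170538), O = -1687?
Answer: 1039459/2958268842605 ≈ 3.5137e-7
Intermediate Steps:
X = 751834/1039459 (X = -1503668/(-2078918) = -1503668*(-1/2078918) = 751834/1039459 ≈ 0.72329)
1/(X + m(O)) = 1/(751834/1039459 + (-1687)**2) = 1/(751834/1039459 + 2845969) = 1/(2958268842605/1039459) = 1039459/2958268842605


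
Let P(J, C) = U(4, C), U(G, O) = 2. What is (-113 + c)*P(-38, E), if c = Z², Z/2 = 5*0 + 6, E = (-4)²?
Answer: 62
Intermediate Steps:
E = 16
Z = 12 (Z = 2*(5*0 + 6) = 2*(0 + 6) = 2*6 = 12)
P(J, C) = 2
c = 144 (c = 12² = 144)
(-113 + c)*P(-38, E) = (-113 + 144)*2 = 31*2 = 62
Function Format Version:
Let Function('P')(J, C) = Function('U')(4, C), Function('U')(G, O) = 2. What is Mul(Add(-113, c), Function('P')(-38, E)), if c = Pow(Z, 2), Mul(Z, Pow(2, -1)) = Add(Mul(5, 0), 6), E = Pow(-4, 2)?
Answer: 62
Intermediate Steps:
E = 16
Z = 12 (Z = Mul(2, Add(Mul(5, 0), 6)) = Mul(2, Add(0, 6)) = Mul(2, 6) = 12)
Function('P')(J, C) = 2
c = 144 (c = Pow(12, 2) = 144)
Mul(Add(-113, c), Function('P')(-38, E)) = Mul(Add(-113, 144), 2) = Mul(31, 2) = 62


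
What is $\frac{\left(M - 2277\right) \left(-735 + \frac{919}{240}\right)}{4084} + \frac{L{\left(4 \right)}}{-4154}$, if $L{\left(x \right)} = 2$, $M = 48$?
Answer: $\frac{270803882771}{678597440} \approx 399.06$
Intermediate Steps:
$\frac{\left(M - 2277\right) \left(-735 + \frac{919}{240}\right)}{4084} + \frac{L{\left(4 \right)}}{-4154} = \frac{\left(48 - 2277\right) \left(-735 + \frac{919}{240}\right)}{4084} + \frac{2}{-4154} = - 2229 \left(-735 + 919 \cdot \frac{1}{240}\right) \frac{1}{4084} + 2 \left(- \frac{1}{4154}\right) = - 2229 \left(-735 + \frac{919}{240}\right) \frac{1}{4084} - \frac{1}{2077} = \left(-2229\right) \left(- \frac{175481}{240}\right) \frac{1}{4084} - \frac{1}{2077} = \frac{130382383}{80} \cdot \frac{1}{4084} - \frac{1}{2077} = \frac{130382383}{326720} - \frac{1}{2077} = \frac{270803882771}{678597440}$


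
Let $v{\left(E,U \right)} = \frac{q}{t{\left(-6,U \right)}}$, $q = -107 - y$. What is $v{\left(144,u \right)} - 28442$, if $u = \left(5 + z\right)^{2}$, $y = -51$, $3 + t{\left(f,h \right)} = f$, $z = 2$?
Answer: $- \frac{255922}{9} \approx -28436.0$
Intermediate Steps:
$t{\left(f,h \right)} = -3 + f$
$q = -56$ ($q = -107 - -51 = -107 + 51 = -56$)
$u = 49$ ($u = \left(5 + 2\right)^{2} = 7^{2} = 49$)
$v{\left(E,U \right)} = \frac{56}{9}$ ($v{\left(E,U \right)} = - \frac{56}{-3 - 6} = - \frac{56}{-9} = \left(-56\right) \left(- \frac{1}{9}\right) = \frac{56}{9}$)
$v{\left(144,u \right)} - 28442 = \frac{56}{9} - 28442 = - \frac{255922}{9}$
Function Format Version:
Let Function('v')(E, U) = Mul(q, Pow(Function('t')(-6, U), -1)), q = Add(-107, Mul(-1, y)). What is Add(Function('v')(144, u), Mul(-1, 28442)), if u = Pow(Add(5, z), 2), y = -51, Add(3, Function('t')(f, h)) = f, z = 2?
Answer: Rational(-255922, 9) ≈ -28436.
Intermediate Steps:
Function('t')(f, h) = Add(-3, f)
q = -56 (q = Add(-107, Mul(-1, -51)) = Add(-107, 51) = -56)
u = 49 (u = Pow(Add(5, 2), 2) = Pow(7, 2) = 49)
Function('v')(E, U) = Rational(56, 9) (Function('v')(E, U) = Mul(-56, Pow(Add(-3, -6), -1)) = Mul(-56, Pow(-9, -1)) = Mul(-56, Rational(-1, 9)) = Rational(56, 9))
Add(Function('v')(144, u), Mul(-1, 28442)) = Add(Rational(56, 9), Mul(-1, 28442)) = Add(Rational(56, 9), -28442) = Rational(-255922, 9)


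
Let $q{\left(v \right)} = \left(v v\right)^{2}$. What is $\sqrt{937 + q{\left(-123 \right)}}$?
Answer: $\sqrt{228887578} \approx 15129.0$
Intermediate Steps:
$q{\left(v \right)} = v^{4}$ ($q{\left(v \right)} = \left(v^{2}\right)^{2} = v^{4}$)
$\sqrt{937 + q{\left(-123 \right)}} = \sqrt{937 + \left(-123\right)^{4}} = \sqrt{937 + 228886641} = \sqrt{228887578}$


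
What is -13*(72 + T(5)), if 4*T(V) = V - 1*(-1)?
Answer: -1911/2 ≈ -955.50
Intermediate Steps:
T(V) = ¼ + V/4 (T(V) = (V - 1*(-1))/4 = (V + 1)/4 = (1 + V)/4 = ¼ + V/4)
-13*(72 + T(5)) = -13*(72 + (¼ + (¼)*5)) = -13*(72 + (¼ + 5/4)) = -13*(72 + 3/2) = -13*147/2 = -1911/2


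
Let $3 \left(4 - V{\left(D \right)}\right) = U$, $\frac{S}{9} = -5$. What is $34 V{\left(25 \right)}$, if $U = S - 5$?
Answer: $\frac{2108}{3} \approx 702.67$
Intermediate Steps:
$S = -45$ ($S = 9 \left(-5\right) = -45$)
$U = -50$ ($U = -45 - 5 = -50$)
$V{\left(D \right)} = \frac{62}{3}$ ($V{\left(D \right)} = 4 - - \frac{50}{3} = 4 + \frac{50}{3} = \frac{62}{3}$)
$34 V{\left(25 \right)} = 34 \cdot \frac{62}{3} = \frac{2108}{3}$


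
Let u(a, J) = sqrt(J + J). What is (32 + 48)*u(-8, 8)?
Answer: 320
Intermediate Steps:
u(a, J) = sqrt(2)*sqrt(J) (u(a, J) = sqrt(2*J) = sqrt(2)*sqrt(J))
(32 + 48)*u(-8, 8) = (32 + 48)*(sqrt(2)*sqrt(8)) = 80*(sqrt(2)*(2*sqrt(2))) = 80*4 = 320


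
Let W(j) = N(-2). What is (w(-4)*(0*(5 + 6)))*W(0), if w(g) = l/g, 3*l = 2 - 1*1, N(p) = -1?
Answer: 0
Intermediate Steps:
W(j) = -1
l = 1/3 (l = (2 - 1*1)/3 = (2 - 1)/3 = (1/3)*1 = 1/3 ≈ 0.33333)
w(g) = 1/(3*g)
(w(-4)*(0*(5 + 6)))*W(0) = (((1/3)/(-4))*(0*(5 + 6)))*(-1) = (((1/3)*(-1/4))*(0*11))*(-1) = -1/12*0*(-1) = 0*(-1) = 0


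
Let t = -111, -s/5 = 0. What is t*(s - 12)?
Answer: 1332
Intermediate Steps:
s = 0 (s = -5*0 = 0)
t*(s - 12) = -111*(0 - 12) = -111*(-12) = 1332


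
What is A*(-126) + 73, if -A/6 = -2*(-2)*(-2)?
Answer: -5975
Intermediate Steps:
A = 48 (A = -6*(-2*(-2))*(-2) = -24*(-2) = -6*(-8) = 48)
A*(-126) + 73 = 48*(-126) + 73 = -6048 + 73 = -5975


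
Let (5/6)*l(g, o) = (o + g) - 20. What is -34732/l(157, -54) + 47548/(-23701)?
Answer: -2069797282/5901549 ≈ -350.72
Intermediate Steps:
l(g, o) = -24 + 6*g/5 + 6*o/5 (l(g, o) = 6*((o + g) - 20)/5 = 6*((g + o) - 20)/5 = 6*(-20 + g + o)/5 = -24 + 6*g/5 + 6*o/5)
-34732/l(157, -54) + 47548/(-23701) = -34732/(-24 + (6/5)*157 + (6/5)*(-54)) + 47548/(-23701) = -34732/(-24 + 942/5 - 324/5) + 47548*(-1/23701) = -34732/498/5 - 47548/23701 = -34732*5/498 - 47548/23701 = -86830/249 - 47548/23701 = -2069797282/5901549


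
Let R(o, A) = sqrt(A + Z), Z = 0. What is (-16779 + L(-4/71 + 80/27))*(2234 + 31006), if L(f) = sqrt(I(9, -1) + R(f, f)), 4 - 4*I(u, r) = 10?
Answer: -557733960 + 5540*sqrt(-272214 + 568*sqrt(296709))/71 ≈ -5.5772e+8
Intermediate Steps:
R(o, A) = sqrt(A) (R(o, A) = sqrt(A + 0) = sqrt(A))
I(u, r) = -3/2 (I(u, r) = 1 - 1/4*10 = 1 - 5/2 = -3/2)
L(f) = sqrt(-3/2 + sqrt(f))
(-16779 + L(-4/71 + 80/27))*(2234 + 31006) = (-16779 + sqrt(-6 + 4*sqrt(-4/71 + 80/27))/2)*(2234 + 31006) = (-16779 + sqrt(-6 + 4*sqrt(-4*1/71 + 80*(1/27)))/2)*33240 = (-16779 + sqrt(-6 + 4*sqrt(-4/71 + 80/27))/2)*33240 = (-16779 + sqrt(-6 + 4*sqrt(5572/1917))/2)*33240 = (-16779 + sqrt(-6 + 4*(2*sqrt(296709)/639))/2)*33240 = (-16779 + sqrt(-6 + 8*sqrt(296709)/639)/2)*33240 = -557733960 + 16620*sqrt(-6 + 8*sqrt(296709)/639)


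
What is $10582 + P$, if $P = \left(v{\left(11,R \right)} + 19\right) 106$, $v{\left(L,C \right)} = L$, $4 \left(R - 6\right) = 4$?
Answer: $13762$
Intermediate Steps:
$R = 7$ ($R = 6 + \frac{1}{4} \cdot 4 = 6 + 1 = 7$)
$P = 3180$ ($P = \left(11 + 19\right) 106 = 30 \cdot 106 = 3180$)
$10582 + P = 10582 + 3180 = 13762$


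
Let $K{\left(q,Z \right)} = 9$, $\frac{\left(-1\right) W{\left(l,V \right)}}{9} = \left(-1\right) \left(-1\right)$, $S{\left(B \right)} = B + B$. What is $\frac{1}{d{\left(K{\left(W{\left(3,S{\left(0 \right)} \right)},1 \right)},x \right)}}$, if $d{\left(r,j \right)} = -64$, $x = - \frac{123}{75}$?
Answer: $- \frac{1}{64} \approx -0.015625$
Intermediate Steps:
$S{\left(B \right)} = 2 B$
$W{\left(l,V \right)} = -9$ ($W{\left(l,V \right)} = - 9 \left(\left(-1\right) \left(-1\right)\right) = \left(-9\right) 1 = -9$)
$x = - \frac{41}{25}$ ($x = \left(-123\right) \frac{1}{75} = - \frac{41}{25} \approx -1.64$)
$\frac{1}{d{\left(K{\left(W{\left(3,S{\left(0 \right)} \right)},1 \right)},x \right)}} = \frac{1}{-64} = - \frac{1}{64}$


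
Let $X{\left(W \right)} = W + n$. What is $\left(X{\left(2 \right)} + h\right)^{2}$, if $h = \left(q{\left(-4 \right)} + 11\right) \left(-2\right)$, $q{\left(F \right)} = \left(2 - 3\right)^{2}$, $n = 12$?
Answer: $100$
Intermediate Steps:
$X{\left(W \right)} = 12 + W$ ($X{\left(W \right)} = W + 12 = 12 + W$)
$q{\left(F \right)} = 1$ ($q{\left(F \right)} = \left(-1\right)^{2} = 1$)
$h = -24$ ($h = \left(1 + 11\right) \left(-2\right) = 12 \left(-2\right) = -24$)
$\left(X{\left(2 \right)} + h\right)^{2} = \left(\left(12 + 2\right) - 24\right)^{2} = \left(14 - 24\right)^{2} = \left(-10\right)^{2} = 100$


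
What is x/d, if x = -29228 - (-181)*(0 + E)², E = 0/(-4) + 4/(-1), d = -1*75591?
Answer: 116/333 ≈ 0.34835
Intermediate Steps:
d = -75591
E = -4 (E = 0*(-¼) + 4*(-1) = 0 - 4 = -4)
x = -26332 (x = -29228 - (-181)*(0 - 4)² = -29228 - (-181)*(-4)² = -29228 - (-181)*16 = -29228 - 1*(-2896) = -29228 + 2896 = -26332)
x/d = -26332/(-75591) = -26332*(-1/75591) = 116/333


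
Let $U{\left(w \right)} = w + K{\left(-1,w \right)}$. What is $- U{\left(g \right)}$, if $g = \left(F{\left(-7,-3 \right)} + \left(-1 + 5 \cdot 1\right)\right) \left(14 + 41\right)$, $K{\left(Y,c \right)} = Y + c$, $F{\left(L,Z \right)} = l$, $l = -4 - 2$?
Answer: $221$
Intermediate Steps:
$l = -6$ ($l = -4 - 2 = -6$)
$F{\left(L,Z \right)} = -6$
$g = -110$ ($g = \left(-6 + \left(-1 + 5 \cdot 1\right)\right) \left(14 + 41\right) = \left(-6 + \left(-1 + 5\right)\right) 55 = \left(-6 + 4\right) 55 = \left(-2\right) 55 = -110$)
$U{\left(w \right)} = -1 + 2 w$ ($U{\left(w \right)} = w + \left(-1 + w\right) = -1 + 2 w$)
$- U{\left(g \right)} = - (-1 + 2 \left(-110\right)) = - (-1 - 220) = \left(-1\right) \left(-221\right) = 221$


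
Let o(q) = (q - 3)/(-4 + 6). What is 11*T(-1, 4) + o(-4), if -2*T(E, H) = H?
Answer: -51/2 ≈ -25.500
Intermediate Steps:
T(E, H) = -H/2
o(q) = -3/2 + q/2 (o(q) = (-3 + q)/2 = (-3 + q)*(½) = -3/2 + q/2)
11*T(-1, 4) + o(-4) = 11*(-½*4) + (-3/2 + (½)*(-4)) = 11*(-2) + (-3/2 - 2) = -22 - 7/2 = -51/2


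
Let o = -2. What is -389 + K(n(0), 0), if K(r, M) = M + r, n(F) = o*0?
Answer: -389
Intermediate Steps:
n(F) = 0 (n(F) = -2*0 = 0)
-389 + K(n(0), 0) = -389 + (0 + 0) = -389 + 0 = -389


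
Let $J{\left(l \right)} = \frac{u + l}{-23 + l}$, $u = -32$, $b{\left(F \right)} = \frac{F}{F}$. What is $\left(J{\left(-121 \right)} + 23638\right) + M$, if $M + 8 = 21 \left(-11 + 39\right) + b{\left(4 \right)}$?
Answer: $\frac{387521}{16} \approx 24220.0$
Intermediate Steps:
$b{\left(F \right)} = 1$
$J{\left(l \right)} = \frac{-32 + l}{-23 + l}$
$M = 581$ ($M = -8 + \left(21 \left(-11 + 39\right) + 1\right) = -8 + \left(21 \cdot 28 + 1\right) = -8 + \left(588 + 1\right) = -8 + 589 = 581$)
$\left(J{\left(-121 \right)} + 23638\right) + M = \left(\frac{-32 - 121}{-23 - 121} + 23638\right) + 581 = \left(\frac{1}{-144} \left(-153\right) + 23638\right) + 581 = \left(\left(- \frac{1}{144}\right) \left(-153\right) + 23638\right) + 581 = \left(\frac{17}{16} + 23638\right) + 581 = \frac{378225}{16} + 581 = \frac{387521}{16}$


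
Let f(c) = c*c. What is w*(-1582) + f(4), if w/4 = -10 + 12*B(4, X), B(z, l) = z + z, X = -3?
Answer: -544192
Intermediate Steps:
f(c) = c²
B(z, l) = 2*z
w = 344 (w = 4*(-10 + 12*(2*4)) = 4*(-10 + 12*8) = 4*(-10 + 96) = 4*86 = 344)
w*(-1582) + f(4) = 344*(-1582) + 4² = -544208 + 16 = -544192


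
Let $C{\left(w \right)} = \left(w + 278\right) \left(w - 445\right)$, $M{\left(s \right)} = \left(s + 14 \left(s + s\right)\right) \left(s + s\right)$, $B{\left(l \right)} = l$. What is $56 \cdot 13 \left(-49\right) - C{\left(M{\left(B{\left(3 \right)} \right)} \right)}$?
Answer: $-97272$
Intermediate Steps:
$M{\left(s \right)} = 58 s^{2}$ ($M{\left(s \right)} = \left(s + 14 \cdot 2 s\right) 2 s = \left(s + 28 s\right) 2 s = 29 s 2 s = 58 s^{2}$)
$C{\left(w \right)} = \left(-445 + w\right) \left(278 + w\right)$ ($C{\left(w \right)} = \left(278 + w\right) \left(-445 + w\right) = \left(-445 + w\right) \left(278 + w\right)$)
$56 \cdot 13 \left(-49\right) - C{\left(M{\left(B{\left(3 \right)} \right)} \right)} = 56 \cdot 13 \left(-49\right) - \left(-123710 + \left(58 \cdot 3^{2}\right)^{2} - 167 \cdot 58 \cdot 3^{2}\right) = 728 \left(-49\right) - \left(-123710 + \left(58 \cdot 9\right)^{2} - 167 \cdot 58 \cdot 9\right) = -35672 - \left(-123710 + 522^{2} - 87174\right) = -35672 - \left(-123710 + 272484 - 87174\right) = -35672 - 61600 = -97272$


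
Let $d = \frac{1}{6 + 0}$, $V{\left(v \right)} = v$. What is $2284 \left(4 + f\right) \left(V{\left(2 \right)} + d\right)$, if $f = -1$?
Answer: $14846$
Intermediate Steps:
$d = \frac{1}{6} \approx 0.16667$
$2284 \left(4 + f\right) \left(V{\left(2 \right)} + d\right) = 2284 \left(4 - 1\right) \left(2 + \frac{1}{6}\right) = 2284 \cdot 3 \cdot \frac{13}{6} = 2284 \cdot \frac{13}{2} = 14846$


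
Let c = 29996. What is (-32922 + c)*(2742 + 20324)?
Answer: -67491116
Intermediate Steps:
(-32922 + c)*(2742 + 20324) = (-32922 + 29996)*(2742 + 20324) = -2926*23066 = -67491116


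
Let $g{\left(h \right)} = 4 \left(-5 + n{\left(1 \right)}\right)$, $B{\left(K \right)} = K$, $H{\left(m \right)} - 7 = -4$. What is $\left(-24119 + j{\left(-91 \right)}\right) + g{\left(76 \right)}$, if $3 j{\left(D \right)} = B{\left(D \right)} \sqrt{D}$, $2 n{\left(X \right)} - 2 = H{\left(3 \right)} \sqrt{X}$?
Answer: $-24129 - \frac{91 i \sqrt{91}}{3} \approx -24129.0 - 289.36 i$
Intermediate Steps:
$H{\left(m \right)} = 3$ ($H{\left(m \right)} = 7 - 4 = 3$)
$n{\left(X \right)} = 1 + \frac{3 \sqrt{X}}{2}$
$g{\left(h \right)} = -10$ ($g{\left(h \right)} = 4 \left(-5 + \left(1 + \frac{3 \sqrt{1}}{2}\right)\right) = 4 \left(-5 + \left(1 + \frac{3}{2} \cdot 1\right)\right) = 4 \left(-5 + \left(1 + \frac{3}{2}\right)\right) = 4 \left(-5 + \frac{5}{2}\right) = 4 \left(- \frac{5}{2}\right) = -10$)
$j{\left(D \right)} = \frac{D^{\frac{3}{2}}}{3}$ ($j{\left(D \right)} = \frac{D \sqrt{D}}{3} = \frac{D^{\frac{3}{2}}}{3}$)
$\left(-24119 + j{\left(-91 \right)}\right) + g{\left(76 \right)} = \left(-24119 + \frac{\left(-91\right)^{\frac{3}{2}}}{3}\right) - 10 = \left(-24119 + \frac{\left(-91\right) i \sqrt{91}}{3}\right) - 10 = \left(-24119 - \frac{91 i \sqrt{91}}{3}\right) - 10 = -24129 - \frac{91 i \sqrt{91}}{3}$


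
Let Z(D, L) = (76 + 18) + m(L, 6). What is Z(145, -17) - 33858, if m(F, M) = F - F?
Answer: -33764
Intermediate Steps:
m(F, M) = 0
Z(D, L) = 94 (Z(D, L) = (76 + 18) + 0 = 94 + 0 = 94)
Z(145, -17) - 33858 = 94 - 33858 = -33764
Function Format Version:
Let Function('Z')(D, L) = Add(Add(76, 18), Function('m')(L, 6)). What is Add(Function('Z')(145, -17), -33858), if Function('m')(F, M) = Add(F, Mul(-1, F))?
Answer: -33764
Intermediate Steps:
Function('m')(F, M) = 0
Function('Z')(D, L) = 94 (Function('Z')(D, L) = Add(Add(76, 18), 0) = Add(94, 0) = 94)
Add(Function('Z')(145, -17), -33858) = Add(94, -33858) = -33764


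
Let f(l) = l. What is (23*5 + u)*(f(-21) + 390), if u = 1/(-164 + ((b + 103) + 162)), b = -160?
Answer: 2503296/59 ≈ 42429.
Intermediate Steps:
u = -1/59 (u = 1/(-164 + ((-160 + 103) + 162)) = 1/(-164 + (-57 + 162)) = 1/(-164 + 105) = 1/(-59) = -1/59 ≈ -0.016949)
(23*5 + u)*(f(-21) + 390) = (23*5 - 1/59)*(-21 + 390) = (115 - 1/59)*369 = (6784/59)*369 = 2503296/59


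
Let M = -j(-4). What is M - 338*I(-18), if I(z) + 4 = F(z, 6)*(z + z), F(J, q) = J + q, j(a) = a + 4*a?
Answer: -144644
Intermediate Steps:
j(a) = 5*a
M = 20 (M = -5*(-4) = -1*(-20) = 20)
I(z) = -4 + 2*z*(6 + z) (I(z) = -4 + (z + 6)*(z + z) = -4 + (6 + z)*(2*z) = -4 + 2*z*(6 + z))
M - 338*I(-18) = 20 - 338*(-4 + 2*(-18)*(6 - 18)) = 20 - 338*(-4 + 2*(-18)*(-12)) = 20 - 338*(-4 + 432) = 20 - 338*428 = 20 - 144664 = -144644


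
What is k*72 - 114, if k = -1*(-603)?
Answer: 43302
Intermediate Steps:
k = 603
k*72 - 114 = 603*72 - 114 = 43416 - 114 = 43302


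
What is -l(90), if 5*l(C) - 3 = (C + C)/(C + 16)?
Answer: -249/265 ≈ -0.93962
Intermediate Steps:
l(C) = ⅗ + 2*C/(5*(16 + C)) (l(C) = ⅗ + ((C + C)/(C + 16))/5 = ⅗ + ((2*C)/(16 + C))/5 = ⅗ + (2*C/(16 + C))/5 = ⅗ + 2*C/(5*(16 + C)))
-l(90) = -(48/5 + 90)/(16 + 90) = -498/(106*5) = -1*249/265 = -249/265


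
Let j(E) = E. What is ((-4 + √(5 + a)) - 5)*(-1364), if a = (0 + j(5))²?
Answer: 12276 - 1364*√30 ≈ 4805.1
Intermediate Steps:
a = 25 (a = (0 + 5)² = 5² = 25)
((-4 + √(5 + a)) - 5)*(-1364) = ((-4 + √(5 + 25)) - 5)*(-1364) = ((-4 + √30) - 5)*(-1364) = (-9 + √30)*(-1364) = 12276 - 1364*√30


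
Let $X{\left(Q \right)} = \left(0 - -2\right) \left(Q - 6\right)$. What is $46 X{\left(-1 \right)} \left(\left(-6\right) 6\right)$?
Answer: $23184$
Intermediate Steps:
$X{\left(Q \right)} = -12 + 2 Q$ ($X{\left(Q \right)} = \left(0 + 2\right) \left(-6 + Q\right) = 2 \left(-6 + Q\right) = -12 + 2 Q$)
$46 X{\left(-1 \right)} \left(\left(-6\right) 6\right) = 46 \left(-12 + 2 \left(-1\right)\right) \left(\left(-6\right) 6\right) = 46 \left(-12 - 2\right) \left(-36\right) = 46 \left(-14\right) \left(-36\right) = \left(-644\right) \left(-36\right) = 23184$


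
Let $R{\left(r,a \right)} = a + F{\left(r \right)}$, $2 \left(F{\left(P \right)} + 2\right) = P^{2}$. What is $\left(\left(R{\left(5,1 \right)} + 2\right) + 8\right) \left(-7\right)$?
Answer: $- \frac{301}{2} \approx -150.5$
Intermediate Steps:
$F{\left(P \right)} = -2 + \frac{P^{2}}{2}$
$R{\left(r,a \right)} = -2 + a + \frac{r^{2}}{2}$ ($R{\left(r,a \right)} = a + \left(-2 + \frac{r^{2}}{2}\right) = -2 + a + \frac{r^{2}}{2}$)
$\left(\left(R{\left(5,1 \right)} + 2\right) + 8\right) \left(-7\right) = \left(\left(\left(-2 + 1 + \frac{5^{2}}{2}\right) + 2\right) + 8\right) \left(-7\right) = \left(\left(\left(-2 + 1 + \frac{1}{2} \cdot 25\right) + 2\right) + 8\right) \left(-7\right) = \left(\left(\left(-2 + 1 + \frac{25}{2}\right) + 2\right) + 8\right) \left(-7\right) = \left(\left(\frac{23}{2} + 2\right) + 8\right) \left(-7\right) = \left(\frac{27}{2} + 8\right) \left(-7\right) = \frac{43}{2} \left(-7\right) = - \frac{301}{2}$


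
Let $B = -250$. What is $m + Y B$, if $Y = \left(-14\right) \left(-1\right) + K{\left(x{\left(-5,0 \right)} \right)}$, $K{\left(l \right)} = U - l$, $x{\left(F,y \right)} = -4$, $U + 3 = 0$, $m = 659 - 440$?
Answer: $-3531$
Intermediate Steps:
$m = 219$
$U = -3$ ($U = -3 + 0 = -3$)
$K{\left(l \right)} = -3 - l$
$Y = 15$ ($Y = \left(-14\right) \left(-1\right) - -1 = 14 + \left(-3 + 4\right) = 14 + 1 = 15$)
$m + Y B = 219 + 15 \left(-250\right) = 219 - 3750 = -3531$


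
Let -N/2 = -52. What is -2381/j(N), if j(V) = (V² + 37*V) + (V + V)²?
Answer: -2381/57928 ≈ -0.041103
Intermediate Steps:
N = 104 (N = -2*(-52) = 104)
j(V) = 5*V² + 37*V (j(V) = (V² + 37*V) + (2*V)² = (V² + 37*V) + 4*V² = 5*V² + 37*V)
-2381/j(N) = -2381*1/(104*(37 + 5*104)) = -2381*1/(104*(37 + 520)) = -2381/(104*557) = -2381/57928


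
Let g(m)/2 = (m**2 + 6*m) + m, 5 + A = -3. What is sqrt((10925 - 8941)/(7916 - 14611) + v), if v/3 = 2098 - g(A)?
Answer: sqrt(279951331270)/6695 ≈ 79.030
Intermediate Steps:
A = -8 (A = -5 - 3 = -8)
g(m) = 2*m**2 + 14*m (g(m) = 2*((m**2 + 6*m) + m) = 2*(m**2 + 7*m) = 2*m**2 + 14*m)
v = 6246 (v = 3*(2098 - 2*(-8)*(7 - 8)) = 3*(2098 - 2*(-8)*(-1)) = 3*(2098 - 1*16) = 3*(2098 - 16) = 3*2082 = 6246)
sqrt((10925 - 8941)/(7916 - 14611) + v) = sqrt((10925 - 8941)/(7916 - 14611) + 6246) = sqrt(1984/(-6695) + 6246) = sqrt(1984*(-1/6695) + 6246) = sqrt(-1984/6695 + 6246) = sqrt(41814986/6695) = sqrt(279951331270)/6695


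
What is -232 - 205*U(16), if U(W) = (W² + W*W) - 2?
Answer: -104782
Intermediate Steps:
U(W) = -2 + 2*W² (U(W) = (W² + W²) - 2 = 2*W² - 2 = -2 + 2*W²)
-232 - 205*U(16) = -232 - 205*(-2 + 2*16²) = -232 - 205*(-2 + 2*256) = -232 - 205*(-2 + 512) = -232 - 205*510 = -232 - 104550 = -104782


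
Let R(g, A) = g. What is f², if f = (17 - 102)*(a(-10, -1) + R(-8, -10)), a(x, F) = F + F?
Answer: 722500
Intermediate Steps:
a(x, F) = 2*F
f = 850 (f = (17 - 102)*(2*(-1) - 8) = -85*(-2 - 8) = -85*(-10) = 850)
f² = 850² = 722500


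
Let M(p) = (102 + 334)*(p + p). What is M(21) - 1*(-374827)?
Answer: 393139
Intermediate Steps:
M(p) = 872*p (M(p) = 436*(2*p) = 872*p)
M(21) - 1*(-374827) = 872*21 - 1*(-374827) = 18312 + 374827 = 393139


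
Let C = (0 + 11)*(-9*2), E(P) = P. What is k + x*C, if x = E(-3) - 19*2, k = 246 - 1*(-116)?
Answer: 8480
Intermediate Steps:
k = 362 (k = 246 + 116 = 362)
x = -41 (x = -3 - 19*2 = -3 - 38 = -41)
C = -198 (C = 11*(-18) = -198)
k + x*C = 362 - 41*(-198) = 362 + 8118 = 8480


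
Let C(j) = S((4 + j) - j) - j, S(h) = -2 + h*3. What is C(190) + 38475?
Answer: 38295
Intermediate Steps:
S(h) = -2 + 3*h
C(j) = 10 - j (C(j) = (-2 + 3*((4 + j) - j)) - j = (-2 + 3*4) - j = (-2 + 12) - j = 10 - j)
C(190) + 38475 = (10 - 1*190) + 38475 = (10 - 190) + 38475 = -180 + 38475 = 38295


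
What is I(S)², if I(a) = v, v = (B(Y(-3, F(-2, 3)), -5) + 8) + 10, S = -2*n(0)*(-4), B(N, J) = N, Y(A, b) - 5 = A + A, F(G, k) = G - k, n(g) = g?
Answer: 289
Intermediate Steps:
Y(A, b) = 5 + 2*A (Y(A, b) = 5 + (A + A) = 5 + 2*A)
S = 0 (S = -2*0*(-4) = 0*(-4) = 0)
v = 17 (v = ((5 + 2*(-3)) + 8) + 10 = ((5 - 6) + 8) + 10 = (-1 + 8) + 10 = 7 + 10 = 17)
I(a) = 17
I(S)² = 17² = 289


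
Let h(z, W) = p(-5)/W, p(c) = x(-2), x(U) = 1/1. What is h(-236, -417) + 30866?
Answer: 12871121/417 ≈ 30866.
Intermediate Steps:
x(U) = 1
p(c) = 1
h(z, W) = 1/W
h(-236, -417) + 30866 = 1/(-417) + 30866 = -1/417 + 30866 = 12871121/417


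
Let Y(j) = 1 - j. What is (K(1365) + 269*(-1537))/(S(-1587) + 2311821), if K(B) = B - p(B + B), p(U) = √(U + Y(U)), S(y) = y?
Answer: -137363/770078 ≈ -0.17838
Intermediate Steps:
p(U) = 1 (p(U) = √(U + (1 - U)) = √1 = 1)
K(B) = -1 + B (K(B) = B - 1*1 = B - 1 = -1 + B)
(K(1365) + 269*(-1537))/(S(-1587) + 2311821) = ((-1 + 1365) + 269*(-1537))/(-1587 + 2311821) = (1364 - 413453)/2310234 = -412089*1/2310234 = -137363/770078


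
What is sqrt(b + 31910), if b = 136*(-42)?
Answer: sqrt(26198) ≈ 161.86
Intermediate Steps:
b = -5712
sqrt(b + 31910) = sqrt(-5712 + 31910) = sqrt(26198)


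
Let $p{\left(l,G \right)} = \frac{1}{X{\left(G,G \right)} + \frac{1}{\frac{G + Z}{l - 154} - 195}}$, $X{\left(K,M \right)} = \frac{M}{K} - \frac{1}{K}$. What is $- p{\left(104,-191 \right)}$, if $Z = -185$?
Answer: $- \frac{895217}{895129} \approx -1.0001$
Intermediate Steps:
$X{\left(K,M \right)} = - \frac{1}{K} + \frac{M}{K}$
$p{\left(l,G \right)} = \frac{1}{\frac{1}{-195 + \frac{-185 + G}{-154 + l}} + \frac{-1 + G}{G}}$ ($p{\left(l,G \right)} = \frac{1}{\frac{-1 + G}{G} + \frac{1}{\frac{G - 185}{l - 154} - 195}} = \frac{1}{\frac{-1 + G}{G} + \frac{1}{\frac{-185 + G}{-154 + l} - 195}} = \frac{1}{\frac{-1 + G}{G} + \frac{1}{-195 + \frac{-185 + G}{-154 + l}}} = \frac{1}{\frac{1}{-195 + \frac{-185 + G}{-154 + l}} + \frac{-1 + G}{G}}$)
$- p{\left(104,-191 \right)} = - \frac{\left(-191\right) \left(-29845 - -191 + 195 \cdot 104\right)}{29845 - \left(-191\right)^{2} - -5670790 - 20280 + 194 \left(-191\right) 104} = - \frac{\left(-191\right) \left(-29845 + 191 + 20280\right)}{29845 - 36481 + 5670790 - 20280 - 3853616} = - \frac{\left(-191\right) \left(-9374\right)}{29845 - 36481 + 5670790 - 20280 - 3853616} = - \frac{\left(-191\right) \left(-9374\right)}{1790258} = \left(-1\right) \frac{895217}{895129} = - \frac{895217}{895129}$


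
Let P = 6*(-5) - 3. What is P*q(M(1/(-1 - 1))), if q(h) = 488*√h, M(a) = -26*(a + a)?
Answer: -16104*√26 ≈ -82115.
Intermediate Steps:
M(a) = -52*a
P = -33 (P = -30 - 3 = -33)
P*q(M(1/(-1 - 1))) = -16104*√(-52/(-1 - 1)) = -16104*√(-52/(-2)) = -16104*√(-52*(-½)) = -16104*√26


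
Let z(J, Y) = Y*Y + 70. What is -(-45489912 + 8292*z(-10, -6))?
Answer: 44610960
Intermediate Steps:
z(J, Y) = 70 + Y² (z(J, Y) = Y² + 70 = 70 + Y²)
-(-45489912 + 8292*z(-10, -6)) = -(-44909472 + 298512) = -8292/(1/(-5486 + (70 + 36))) = -8292/(1/(-5486 + 106)) = -8292/(1/(-5380)) = -8292/(-1/5380) = -8292*(-5380) = 44610960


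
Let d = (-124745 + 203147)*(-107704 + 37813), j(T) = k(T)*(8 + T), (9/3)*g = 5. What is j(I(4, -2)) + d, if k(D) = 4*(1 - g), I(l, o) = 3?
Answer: -16438782634/3 ≈ -5.4796e+9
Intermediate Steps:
g = 5/3 (g = (1/3)*5 = 5/3 ≈ 1.6667)
k(D) = -8/3 (k(D) = 4*(1 - 1*5/3) = 4*(1 - 5/3) = 4*(-2/3) = -8/3)
j(T) = -64/3 - 8*T/3 (j(T) = -8*(8 + T)/3 = -64/3 - 8*T/3)
d = -5479594182 (d = 78402*(-69891) = -5479594182)
j(I(4, -2)) + d = (-64/3 - 8/3*3) - 5479594182 = (-64/3 - 8) - 5479594182 = -88/3 - 5479594182 = -16438782634/3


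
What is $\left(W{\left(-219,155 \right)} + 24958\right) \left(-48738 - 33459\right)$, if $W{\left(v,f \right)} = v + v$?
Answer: $-2015470440$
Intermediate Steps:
$W{\left(v,f \right)} = 2 v$
$\left(W{\left(-219,155 \right)} + 24958\right) \left(-48738 - 33459\right) = \left(2 \left(-219\right) + 24958\right) \left(-48738 - 33459\right) = \left(-438 + 24958\right) \left(-82197\right) = 24520 \left(-82197\right) = -2015470440$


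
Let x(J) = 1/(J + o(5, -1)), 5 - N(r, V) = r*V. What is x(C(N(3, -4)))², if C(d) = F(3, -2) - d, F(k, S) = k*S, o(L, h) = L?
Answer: 1/324 ≈ 0.0030864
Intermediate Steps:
F(k, S) = S*k
N(r, V) = 5 - V*r (N(r, V) = 5 - r*V = 5 - V*r)
C(d) = -6 - d (C(d) = -2*3 - d = -6 - d)
x(J) = 1/(5 + J) (x(J) = 1/(J + 5) = 1/(5 + J))
x(C(N(3, -4)))² = (1/(5 + (-6 - (5 - 1*(-4)*3))))² = (1/(5 + (-6 - (5 + 12))))² = (1/(5 + (-6 - 1*17)))² = (1/(5 + (-6 - 17)))² = (1/(5 - 23))² = (1/(-18))² = (-1/18)² = 1/324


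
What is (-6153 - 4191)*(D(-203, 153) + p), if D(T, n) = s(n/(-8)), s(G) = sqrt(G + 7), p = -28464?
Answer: 294431616 - 2586*I*sqrt(194) ≈ 2.9443e+8 - 36019.0*I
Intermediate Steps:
s(G) = sqrt(7 + G)
D(T, n) = sqrt(7 - n/8) (D(T, n) = sqrt(7 + n/(-8)) = sqrt(7 + n*(-1/8)) = sqrt(7 - n/8))
(-6153 - 4191)*(D(-203, 153) + p) = (-6153 - 4191)*(sqrt(112 - 2*153)/4 - 28464) = -10344*(sqrt(112 - 306)/4 - 28464) = -10344*(sqrt(-194)/4 - 28464) = -10344*((I*sqrt(194))/4 - 28464) = -10344*(I*sqrt(194)/4 - 28464) = -10344*(-28464 + I*sqrt(194)/4) = 294431616 - 2586*I*sqrt(194)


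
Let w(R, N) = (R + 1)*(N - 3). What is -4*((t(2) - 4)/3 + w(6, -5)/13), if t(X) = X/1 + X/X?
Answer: 724/39 ≈ 18.564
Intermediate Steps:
w(R, N) = (1 + R)*(-3 + N)
t(X) = 1 + X (t(X) = X*1 + 1 = X + 1 = 1 + X)
-4*((t(2) - 4)/3 + w(6, -5)/13) = -4*(((1 + 2) - 4)/3 + (-3 - 5 - 3*6 - 5*6)/13) = -4*((3 - 4)*(⅓) + (-3 - 5 - 18 - 30)*(1/13)) = -4*(-1*⅓ - 56*1/13) = -4*(-⅓ - 56/13) = -4*(-181/39) = 724/39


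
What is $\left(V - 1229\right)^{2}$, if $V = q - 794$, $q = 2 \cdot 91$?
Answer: $3389281$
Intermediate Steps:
$q = 182$
$V = -612$ ($V = 182 - 794 = -612$)
$\left(V - 1229\right)^{2} = \left(-612 - 1229\right)^{2} = \left(-1841\right)^{2} = 3389281$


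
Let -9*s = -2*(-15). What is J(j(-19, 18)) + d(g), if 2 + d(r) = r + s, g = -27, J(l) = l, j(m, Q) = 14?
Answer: -55/3 ≈ -18.333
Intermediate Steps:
s = -10/3 (s = -(-2)*(-15)/9 = -⅑*30 = -10/3 ≈ -3.3333)
d(r) = -16/3 + r (d(r) = -2 + (r - 10/3) = -2 + (-10/3 + r) = -16/3 + r)
J(j(-19, 18)) + d(g) = 14 + (-16/3 - 27) = 14 - 97/3 = -55/3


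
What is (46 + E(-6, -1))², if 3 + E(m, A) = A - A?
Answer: 1849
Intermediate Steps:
E(m, A) = -3 (E(m, A) = -3 + (A - A) = -3 + 0 = -3)
(46 + E(-6, -1))² = (46 - 3)² = 43² = 1849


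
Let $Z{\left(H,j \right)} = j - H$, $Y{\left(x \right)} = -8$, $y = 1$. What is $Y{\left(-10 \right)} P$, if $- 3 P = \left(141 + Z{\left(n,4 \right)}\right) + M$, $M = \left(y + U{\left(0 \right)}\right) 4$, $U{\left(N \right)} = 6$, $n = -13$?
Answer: $496$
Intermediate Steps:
$M = 28$ ($M = \left(1 + 6\right) 4 = 7 \cdot 4 = 28$)
$P = -62$ ($P = - \frac{\left(141 + \left(4 - -13\right)\right) + 28}{3} = - \frac{\left(141 + \left(4 + 13\right)\right) + 28}{3} = - \frac{\left(141 + 17\right) + 28}{3} = - \frac{158 + 28}{3} = \left(- \frac{1}{3}\right) 186 = -62$)
$Y{\left(-10 \right)} P = \left(-8\right) \left(-62\right) = 496$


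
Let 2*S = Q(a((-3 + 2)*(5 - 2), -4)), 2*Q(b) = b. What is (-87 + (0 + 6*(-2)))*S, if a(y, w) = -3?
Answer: 297/4 ≈ 74.250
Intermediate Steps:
Q(b) = b/2
S = -¾ (S = ((½)*(-3))/2 = (½)*(-3/2) = -¾ ≈ -0.75000)
(-87 + (0 + 6*(-2)))*S = (-87 + (0 + 6*(-2)))*(-¾) = (-87 + (0 - 12))*(-¾) = (-87 - 12)*(-¾) = -99*(-¾) = 297/4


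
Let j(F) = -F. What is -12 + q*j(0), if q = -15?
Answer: -12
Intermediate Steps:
-12 + q*j(0) = -12 - (-15)*0 = -12 - 15*0 = -12 + 0 = -12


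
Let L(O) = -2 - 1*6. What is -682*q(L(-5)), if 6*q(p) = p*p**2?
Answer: 174592/3 ≈ 58197.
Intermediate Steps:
L(O) = -8 (L(O) = -2 - 6 = -8)
q(p) = p**3/6 (q(p) = (p*p**2)/6 = p**3/6)
-682*q(L(-5)) = -341*(-8)**3/3 = -341*(-512)/3 = -682*(-256/3) = 174592/3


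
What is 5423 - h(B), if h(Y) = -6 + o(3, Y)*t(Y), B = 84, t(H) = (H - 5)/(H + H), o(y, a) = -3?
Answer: 304103/56 ≈ 5430.4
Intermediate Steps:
t(H) = (-5 + H)/(2*H) (t(H) = (-5 + H)/((2*H)) = (-5 + H)*(1/(2*H)) = (-5 + H)/(2*H))
h(Y) = -6 - 3*(-5 + Y)/(2*Y)
5423 - h(B) = 5423 - 15*(1 - 1*84)/(2*84) = 5423 - 15*(1 - 84)/(2*84) = 5423 - 15*(-83)/(2*84) = 5423 - 1*(-415/56) = 5423 + 415/56 = 304103/56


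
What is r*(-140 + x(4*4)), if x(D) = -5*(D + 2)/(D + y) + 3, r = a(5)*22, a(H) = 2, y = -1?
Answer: -6292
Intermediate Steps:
r = 44 (r = 2*22 = 44)
x(D) = 3 - 5*(2 + D)/(-1 + D) (x(D) = -5*(D + 2)/(D - 1) + 3 = -5*(2 + D)/(-1 + D) + 3 = 3 - 5*(2 + D)/(-1 + D))
r*(-140 + x(4*4)) = 44*(-140 + (-13 - 8*4)/(-1 + 4*4)) = 44*(-140 + (-13 - 2*16)/(-1 + 16)) = 44*(-140 + (-13 - 32)/15) = 44*(-140 + (1/15)*(-45)) = 44*(-140 - 3) = 44*(-143) = -6292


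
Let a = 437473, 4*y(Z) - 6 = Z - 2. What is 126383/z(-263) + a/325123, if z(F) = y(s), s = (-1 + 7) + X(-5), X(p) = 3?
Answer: 164365767585/4226599 ≈ 38888.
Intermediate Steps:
s = 9 (s = (-1 + 7) + 3 = 6 + 3 = 9)
y(Z) = 1 + Z/4 (y(Z) = 3/2 + (Z - 2)/4 = 3/2 + (-2 + Z)/4 = 3/2 + (-1/2 + Z/4) = 1 + Z/4)
z(F) = 13/4 (z(F) = 1 + (1/4)*9 = 1 + 9/4 = 13/4)
126383/z(-263) + a/325123 = 126383/(13/4) + 437473/325123 = 126383*(4/13) + 437473*(1/325123) = 505532/13 + 437473/325123 = 164365767585/4226599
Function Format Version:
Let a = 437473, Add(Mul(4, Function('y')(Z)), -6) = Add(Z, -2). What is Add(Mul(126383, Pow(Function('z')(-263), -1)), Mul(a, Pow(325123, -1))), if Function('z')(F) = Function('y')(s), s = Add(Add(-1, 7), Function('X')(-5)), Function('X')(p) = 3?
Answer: Rational(164365767585, 4226599) ≈ 38888.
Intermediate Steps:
s = 9 (s = Add(Add(-1, 7), 3) = Add(6, 3) = 9)
Function('y')(Z) = Add(1, Mul(Rational(1, 4), Z)) (Function('y')(Z) = Add(Rational(3, 2), Mul(Rational(1, 4), Add(Z, -2))) = Add(Rational(3, 2), Mul(Rational(1, 4), Add(-2, Z))) = Add(Rational(3, 2), Add(Rational(-1, 2), Mul(Rational(1, 4), Z))) = Add(1, Mul(Rational(1, 4), Z)))
Function('z')(F) = Rational(13, 4) (Function('z')(F) = Add(1, Mul(Rational(1, 4), 9)) = Add(1, Rational(9, 4)) = Rational(13, 4))
Add(Mul(126383, Pow(Function('z')(-263), -1)), Mul(a, Pow(325123, -1))) = Add(Mul(126383, Pow(Rational(13, 4), -1)), Mul(437473, Pow(325123, -1))) = Add(Mul(126383, Rational(4, 13)), Mul(437473, Rational(1, 325123))) = Add(Rational(505532, 13), Rational(437473, 325123)) = Rational(164365767585, 4226599)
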